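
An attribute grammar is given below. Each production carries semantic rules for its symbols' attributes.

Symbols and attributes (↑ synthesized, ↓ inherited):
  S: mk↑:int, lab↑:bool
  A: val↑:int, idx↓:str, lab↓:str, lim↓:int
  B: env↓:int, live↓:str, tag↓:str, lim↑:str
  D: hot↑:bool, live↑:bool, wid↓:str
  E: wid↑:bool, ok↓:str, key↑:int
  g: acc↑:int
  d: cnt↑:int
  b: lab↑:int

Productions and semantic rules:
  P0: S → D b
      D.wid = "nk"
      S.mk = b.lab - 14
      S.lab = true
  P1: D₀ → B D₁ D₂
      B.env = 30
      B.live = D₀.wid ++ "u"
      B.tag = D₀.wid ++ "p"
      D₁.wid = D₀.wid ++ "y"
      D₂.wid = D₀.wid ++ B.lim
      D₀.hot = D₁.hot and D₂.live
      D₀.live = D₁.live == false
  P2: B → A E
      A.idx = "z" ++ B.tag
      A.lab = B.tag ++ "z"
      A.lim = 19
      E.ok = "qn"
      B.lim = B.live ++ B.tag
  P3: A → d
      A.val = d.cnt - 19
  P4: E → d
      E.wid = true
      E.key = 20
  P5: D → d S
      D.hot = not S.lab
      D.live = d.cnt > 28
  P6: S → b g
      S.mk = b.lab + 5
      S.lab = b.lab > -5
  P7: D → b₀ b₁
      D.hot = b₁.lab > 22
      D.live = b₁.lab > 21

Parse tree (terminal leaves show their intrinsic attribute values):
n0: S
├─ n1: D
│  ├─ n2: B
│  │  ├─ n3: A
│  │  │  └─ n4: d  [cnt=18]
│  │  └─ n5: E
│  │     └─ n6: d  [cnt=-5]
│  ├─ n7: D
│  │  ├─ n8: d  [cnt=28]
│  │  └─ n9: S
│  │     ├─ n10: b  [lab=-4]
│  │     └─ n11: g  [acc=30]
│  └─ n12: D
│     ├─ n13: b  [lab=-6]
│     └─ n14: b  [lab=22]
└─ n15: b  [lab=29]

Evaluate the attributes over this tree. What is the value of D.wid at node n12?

"nknkunkp"

1. n1.wid = "nk"  ["nk"]
2. n2.env = 30  [30]
3. n2.live = "nku"  [D₀.wid ++ "u"]
4. n2.tag = "nkp"  [D₀.wid ++ "p"]
5. n3.idx = "znkp"  ["z" ++ B.tag]
6. n3.lab = "nkpz"  [B.tag ++ "z"]
7. n3.lim = 19  [19]
8. n4.cnt = 18  [terminal]
9. n3.val = -1  [d.cnt - 19]
10. n5.ok = "qn"  ["qn"]
11. n6.cnt = -5  [terminal]
12. n5.wid = true  [true]
13. n5.key = 20  [20]
14. n2.lim = "nkunkp"  [B.live ++ B.tag]
15. n7.wid = "nky"  [D₀.wid ++ "y"]
16. n8.cnt = 28  [terminal]
17. n10.lab = -4  [terminal]
18. n11.acc = 30  [terminal]
19. n9.mk = 1  [b.lab + 5]
20. n9.lab = true  [b.lab > -5]
21. n7.hot = false  [not S.lab]
22. n7.live = false  [d.cnt > 28]
23. n12.wid = "nknkunkp"  [D₀.wid ++ B.lim]
24. n13.lab = -6  [terminal]
25. n14.lab = 22  [terminal]
26. n12.hot = false  [b₁.lab > 22]
27. n12.live = true  [b₁.lab > 21]
28. n1.hot = false  [D₁.hot and D₂.live]
29. n1.live = true  [D₁.live == false]
30. n15.lab = 29  [terminal]
31. n0.mk = 15  [b.lab - 14]
32. n0.lab = true  [true]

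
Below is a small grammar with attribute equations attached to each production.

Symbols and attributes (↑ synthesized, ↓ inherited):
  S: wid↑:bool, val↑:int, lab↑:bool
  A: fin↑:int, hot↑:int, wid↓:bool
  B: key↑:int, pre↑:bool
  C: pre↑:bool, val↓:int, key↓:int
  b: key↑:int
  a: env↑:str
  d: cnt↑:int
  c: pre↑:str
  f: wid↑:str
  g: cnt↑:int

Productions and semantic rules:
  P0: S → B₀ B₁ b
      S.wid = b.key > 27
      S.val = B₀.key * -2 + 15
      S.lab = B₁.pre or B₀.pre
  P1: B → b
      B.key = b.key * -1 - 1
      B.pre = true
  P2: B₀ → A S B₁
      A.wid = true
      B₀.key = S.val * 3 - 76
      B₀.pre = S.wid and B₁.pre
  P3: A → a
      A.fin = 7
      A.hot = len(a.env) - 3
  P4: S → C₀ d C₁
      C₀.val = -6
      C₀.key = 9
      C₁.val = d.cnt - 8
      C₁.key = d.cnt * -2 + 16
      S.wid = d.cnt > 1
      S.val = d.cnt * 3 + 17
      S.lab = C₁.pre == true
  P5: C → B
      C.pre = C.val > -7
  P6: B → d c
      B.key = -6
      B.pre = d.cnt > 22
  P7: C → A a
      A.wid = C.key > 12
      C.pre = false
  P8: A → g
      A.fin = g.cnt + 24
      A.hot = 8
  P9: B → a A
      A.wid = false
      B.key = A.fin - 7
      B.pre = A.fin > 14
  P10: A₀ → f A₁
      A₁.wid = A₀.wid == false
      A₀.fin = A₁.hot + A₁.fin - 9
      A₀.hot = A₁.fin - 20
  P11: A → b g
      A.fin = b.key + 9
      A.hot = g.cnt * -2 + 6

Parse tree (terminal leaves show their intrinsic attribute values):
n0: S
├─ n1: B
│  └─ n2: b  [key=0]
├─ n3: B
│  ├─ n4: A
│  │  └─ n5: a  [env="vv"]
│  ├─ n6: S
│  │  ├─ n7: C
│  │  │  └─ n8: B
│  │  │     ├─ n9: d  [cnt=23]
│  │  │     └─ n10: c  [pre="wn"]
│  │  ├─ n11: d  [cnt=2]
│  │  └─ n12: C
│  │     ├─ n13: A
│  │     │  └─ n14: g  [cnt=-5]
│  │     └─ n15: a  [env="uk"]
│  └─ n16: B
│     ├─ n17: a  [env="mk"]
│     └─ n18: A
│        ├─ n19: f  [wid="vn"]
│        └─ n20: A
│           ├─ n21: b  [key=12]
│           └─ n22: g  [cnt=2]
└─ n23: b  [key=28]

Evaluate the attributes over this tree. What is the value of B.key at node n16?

1. n2.key = 0  [terminal]
2. n1.key = -1  [b.key * -1 - 1]
3. n1.pre = true  [true]
4. n4.wid = true  [true]
5. n5.env = "vv"  [terminal]
6. n4.fin = 7  [7]
7. n4.hot = -1  [len(a.env) - 3]
8. n7.val = -6  [-6]
9. n7.key = 9  [9]
10. n9.cnt = 23  [terminal]
11. n10.pre = "wn"  [terminal]
12. n8.key = -6  [-6]
13. n8.pre = true  [d.cnt > 22]
14. n7.pre = true  [C.val > -7]
15. n11.cnt = 2  [terminal]
16. n12.val = -6  [d.cnt - 8]
17. n12.key = 12  [d.cnt * -2 + 16]
18. n13.wid = false  [C.key > 12]
19. n14.cnt = -5  [terminal]
20. n13.fin = 19  [g.cnt + 24]
21. n13.hot = 8  [8]
22. n15.env = "uk"  [terminal]
23. n12.pre = false  [false]
24. n6.wid = true  [d.cnt > 1]
25. n6.val = 23  [d.cnt * 3 + 17]
26. n6.lab = false  [C₁.pre == true]
27. n17.env = "mk"  [terminal]
28. n18.wid = false  [false]
29. n19.wid = "vn"  [terminal]
30. n20.wid = true  [A₀.wid == false]
31. n21.key = 12  [terminal]
32. n22.cnt = 2  [terminal]
33. n20.fin = 21  [b.key + 9]
34. n20.hot = 2  [g.cnt * -2 + 6]
35. n18.fin = 14  [A₁.hot + A₁.fin - 9]
36. n18.hot = 1  [A₁.fin - 20]
37. n16.key = 7  [A.fin - 7]
38. n16.pre = false  [A.fin > 14]
39. n3.key = -7  [S.val * 3 - 76]
40. n3.pre = false  [S.wid and B₁.pre]
41. n23.key = 28  [terminal]
42. n0.wid = true  [b.key > 27]
43. n0.val = 17  [B₀.key * -2 + 15]
44. n0.lab = true  [B₁.pre or B₀.pre]

7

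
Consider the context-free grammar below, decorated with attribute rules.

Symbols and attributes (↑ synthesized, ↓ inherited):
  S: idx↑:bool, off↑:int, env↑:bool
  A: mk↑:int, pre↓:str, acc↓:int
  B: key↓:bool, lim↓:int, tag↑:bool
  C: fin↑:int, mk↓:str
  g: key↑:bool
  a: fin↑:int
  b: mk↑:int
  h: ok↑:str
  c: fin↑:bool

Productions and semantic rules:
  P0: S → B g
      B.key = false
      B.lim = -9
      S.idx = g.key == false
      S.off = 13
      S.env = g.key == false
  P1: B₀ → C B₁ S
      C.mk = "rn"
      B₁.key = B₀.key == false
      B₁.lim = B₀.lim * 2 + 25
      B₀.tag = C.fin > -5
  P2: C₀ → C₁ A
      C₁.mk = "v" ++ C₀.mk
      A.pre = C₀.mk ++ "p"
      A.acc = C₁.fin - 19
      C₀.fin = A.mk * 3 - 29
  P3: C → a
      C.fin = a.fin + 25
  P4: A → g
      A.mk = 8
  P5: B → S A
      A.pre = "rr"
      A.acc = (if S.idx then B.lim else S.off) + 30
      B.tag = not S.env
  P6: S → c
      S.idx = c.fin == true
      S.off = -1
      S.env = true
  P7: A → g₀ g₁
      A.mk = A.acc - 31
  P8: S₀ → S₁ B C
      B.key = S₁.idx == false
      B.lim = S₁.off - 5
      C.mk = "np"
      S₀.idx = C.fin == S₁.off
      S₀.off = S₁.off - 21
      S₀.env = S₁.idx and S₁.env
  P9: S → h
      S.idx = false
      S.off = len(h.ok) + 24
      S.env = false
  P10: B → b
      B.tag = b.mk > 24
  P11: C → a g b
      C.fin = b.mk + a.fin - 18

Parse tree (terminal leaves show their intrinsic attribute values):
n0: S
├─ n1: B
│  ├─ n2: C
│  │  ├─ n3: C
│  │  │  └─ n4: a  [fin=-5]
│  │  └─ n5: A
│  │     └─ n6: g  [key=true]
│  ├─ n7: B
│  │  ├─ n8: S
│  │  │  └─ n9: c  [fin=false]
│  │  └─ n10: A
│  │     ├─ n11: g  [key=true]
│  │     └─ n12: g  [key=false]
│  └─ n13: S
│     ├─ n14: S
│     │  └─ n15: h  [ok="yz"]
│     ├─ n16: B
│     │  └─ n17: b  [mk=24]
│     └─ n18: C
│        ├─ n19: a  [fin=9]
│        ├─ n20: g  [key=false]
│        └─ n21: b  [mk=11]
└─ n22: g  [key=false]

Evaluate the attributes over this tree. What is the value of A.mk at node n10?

-2

1. n1.key = false  [false]
2. n1.lim = -9  [-9]
3. n2.mk = "rn"  ["rn"]
4. n3.mk = "vrn"  ["v" ++ C₀.mk]
5. n4.fin = -5  [terminal]
6. n3.fin = 20  [a.fin + 25]
7. n5.pre = "rnp"  [C₀.mk ++ "p"]
8. n5.acc = 1  [C₁.fin - 19]
9. n6.key = true  [terminal]
10. n5.mk = 8  [8]
11. n2.fin = -5  [A.mk * 3 - 29]
12. n7.key = true  [B₀.key == false]
13. n7.lim = 7  [B₀.lim * 2 + 25]
14. n9.fin = false  [terminal]
15. n8.idx = false  [c.fin == true]
16. n8.off = -1  [-1]
17. n8.env = true  [true]
18. n10.pre = "rr"  ["rr"]
19. n10.acc = 29  [(if S.idx then B.lim else S.off) + 30]
20. n11.key = true  [terminal]
21. n12.key = false  [terminal]
22. n10.mk = -2  [A.acc - 31]
23. n7.tag = false  [not S.env]
24. n15.ok = "yz"  [terminal]
25. n14.idx = false  [false]
26. n14.off = 26  [len(h.ok) + 24]
27. n14.env = false  [false]
28. n16.key = true  [S₁.idx == false]
29. n16.lim = 21  [S₁.off - 5]
30. n17.mk = 24  [terminal]
31. n16.tag = false  [b.mk > 24]
32. n18.mk = "np"  ["np"]
33. n19.fin = 9  [terminal]
34. n20.key = false  [terminal]
35. n21.mk = 11  [terminal]
36. n18.fin = 2  [b.mk + a.fin - 18]
37. n13.idx = false  [C.fin == S₁.off]
38. n13.off = 5  [S₁.off - 21]
39. n13.env = false  [S₁.idx and S₁.env]
40. n1.tag = false  [C.fin > -5]
41. n22.key = false  [terminal]
42. n0.idx = true  [g.key == false]
43. n0.off = 13  [13]
44. n0.env = true  [g.key == false]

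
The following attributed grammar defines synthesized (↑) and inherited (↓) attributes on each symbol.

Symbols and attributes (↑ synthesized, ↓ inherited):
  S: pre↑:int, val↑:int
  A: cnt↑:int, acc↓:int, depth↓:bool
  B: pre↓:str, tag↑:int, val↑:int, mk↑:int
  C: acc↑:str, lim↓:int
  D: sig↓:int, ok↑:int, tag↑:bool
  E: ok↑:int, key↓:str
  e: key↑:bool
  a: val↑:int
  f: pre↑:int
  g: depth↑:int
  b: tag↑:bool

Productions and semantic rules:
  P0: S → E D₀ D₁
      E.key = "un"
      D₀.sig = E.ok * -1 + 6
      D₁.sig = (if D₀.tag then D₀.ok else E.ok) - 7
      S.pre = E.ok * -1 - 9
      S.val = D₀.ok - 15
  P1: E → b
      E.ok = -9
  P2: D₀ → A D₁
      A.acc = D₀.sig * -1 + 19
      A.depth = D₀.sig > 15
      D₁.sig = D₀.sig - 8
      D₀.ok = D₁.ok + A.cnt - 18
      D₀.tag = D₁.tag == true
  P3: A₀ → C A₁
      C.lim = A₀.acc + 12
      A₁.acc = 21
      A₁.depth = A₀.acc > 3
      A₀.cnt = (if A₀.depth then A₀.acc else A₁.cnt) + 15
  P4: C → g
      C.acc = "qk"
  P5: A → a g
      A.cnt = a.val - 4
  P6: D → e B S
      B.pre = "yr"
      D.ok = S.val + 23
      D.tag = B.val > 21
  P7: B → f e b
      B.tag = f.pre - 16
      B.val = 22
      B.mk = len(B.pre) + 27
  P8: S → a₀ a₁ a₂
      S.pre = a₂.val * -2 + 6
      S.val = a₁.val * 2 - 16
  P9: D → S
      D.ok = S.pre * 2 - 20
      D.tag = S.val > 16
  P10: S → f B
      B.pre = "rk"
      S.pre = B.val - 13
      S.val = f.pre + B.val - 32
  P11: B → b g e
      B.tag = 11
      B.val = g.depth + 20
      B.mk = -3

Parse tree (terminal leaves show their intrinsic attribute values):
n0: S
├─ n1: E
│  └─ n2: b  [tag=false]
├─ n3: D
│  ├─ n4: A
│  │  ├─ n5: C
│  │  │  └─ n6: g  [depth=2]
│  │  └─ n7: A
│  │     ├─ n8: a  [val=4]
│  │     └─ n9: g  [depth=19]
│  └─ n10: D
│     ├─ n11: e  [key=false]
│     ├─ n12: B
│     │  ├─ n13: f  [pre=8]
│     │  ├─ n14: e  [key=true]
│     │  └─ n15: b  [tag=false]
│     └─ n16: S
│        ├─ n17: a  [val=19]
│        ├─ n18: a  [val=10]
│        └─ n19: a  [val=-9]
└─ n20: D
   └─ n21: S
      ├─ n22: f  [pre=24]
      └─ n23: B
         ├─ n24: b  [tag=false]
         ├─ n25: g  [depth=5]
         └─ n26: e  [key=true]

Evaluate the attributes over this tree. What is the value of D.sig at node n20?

17

1. n1.key = "un"  ["un"]
2. n2.tag = false  [terminal]
3. n1.ok = -9  [-9]
4. n3.sig = 15  [E.ok * -1 + 6]
5. n4.acc = 4  [D₀.sig * -1 + 19]
6. n4.depth = false  [D₀.sig > 15]
7. n5.lim = 16  [A₀.acc + 12]
8. n6.depth = 2  [terminal]
9. n5.acc = "qk"  ["qk"]
10. n7.acc = 21  [21]
11. n7.depth = true  [A₀.acc > 3]
12. n8.val = 4  [terminal]
13. n9.depth = 19  [terminal]
14. n7.cnt = 0  [a.val - 4]
15. n4.cnt = 15  [(if A₀.depth then A₀.acc else A₁.cnt) + 15]
16. n10.sig = 7  [D₀.sig - 8]
17. n11.key = false  [terminal]
18. n12.pre = "yr"  ["yr"]
19. n13.pre = 8  [terminal]
20. n14.key = true  [terminal]
21. n15.tag = false  [terminal]
22. n12.tag = -8  [f.pre - 16]
23. n12.val = 22  [22]
24. n12.mk = 29  [len(B.pre) + 27]
25. n17.val = 19  [terminal]
26. n18.val = 10  [terminal]
27. n19.val = -9  [terminal]
28. n16.pre = 24  [a₂.val * -2 + 6]
29. n16.val = 4  [a₁.val * 2 - 16]
30. n10.ok = 27  [S.val + 23]
31. n10.tag = true  [B.val > 21]
32. n3.ok = 24  [D₁.ok + A.cnt - 18]
33. n3.tag = true  [D₁.tag == true]
34. n20.sig = 17  [(if D₀.tag then D₀.ok else E.ok) - 7]
35. n22.pre = 24  [terminal]
36. n23.pre = "rk"  ["rk"]
37. n24.tag = false  [terminal]
38. n25.depth = 5  [terminal]
39. n26.key = true  [terminal]
40. n23.tag = 11  [11]
41. n23.val = 25  [g.depth + 20]
42. n23.mk = -3  [-3]
43. n21.pre = 12  [B.val - 13]
44. n21.val = 17  [f.pre + B.val - 32]
45. n20.ok = 4  [S.pre * 2 - 20]
46. n20.tag = true  [S.val > 16]
47. n0.pre = 0  [E.ok * -1 - 9]
48. n0.val = 9  [D₀.ok - 15]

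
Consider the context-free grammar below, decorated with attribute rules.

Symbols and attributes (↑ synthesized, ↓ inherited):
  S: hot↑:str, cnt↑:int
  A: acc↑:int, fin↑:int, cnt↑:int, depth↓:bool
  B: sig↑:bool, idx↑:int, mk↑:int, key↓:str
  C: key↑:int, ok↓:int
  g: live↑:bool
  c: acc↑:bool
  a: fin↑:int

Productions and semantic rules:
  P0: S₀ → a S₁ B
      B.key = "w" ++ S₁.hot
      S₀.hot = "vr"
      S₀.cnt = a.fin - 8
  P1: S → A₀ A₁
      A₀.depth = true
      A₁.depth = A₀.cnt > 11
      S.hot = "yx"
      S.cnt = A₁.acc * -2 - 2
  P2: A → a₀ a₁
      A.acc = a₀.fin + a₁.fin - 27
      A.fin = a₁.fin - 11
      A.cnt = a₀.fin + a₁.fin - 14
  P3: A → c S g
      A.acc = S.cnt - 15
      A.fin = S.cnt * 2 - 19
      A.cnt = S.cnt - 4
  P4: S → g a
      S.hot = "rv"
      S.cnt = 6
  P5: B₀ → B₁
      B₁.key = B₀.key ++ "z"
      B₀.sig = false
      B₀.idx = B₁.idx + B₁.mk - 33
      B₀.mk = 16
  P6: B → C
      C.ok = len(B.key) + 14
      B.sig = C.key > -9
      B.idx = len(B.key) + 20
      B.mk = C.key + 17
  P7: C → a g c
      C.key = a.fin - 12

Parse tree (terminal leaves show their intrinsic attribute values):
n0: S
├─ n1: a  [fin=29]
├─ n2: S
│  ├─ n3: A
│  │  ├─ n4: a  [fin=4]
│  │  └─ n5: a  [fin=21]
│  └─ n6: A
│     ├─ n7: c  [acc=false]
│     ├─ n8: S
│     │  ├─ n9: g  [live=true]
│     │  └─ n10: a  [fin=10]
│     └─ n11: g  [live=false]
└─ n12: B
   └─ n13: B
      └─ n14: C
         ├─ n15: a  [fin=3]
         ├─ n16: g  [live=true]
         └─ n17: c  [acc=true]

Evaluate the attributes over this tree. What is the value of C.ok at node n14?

1. n1.fin = 29  [terminal]
2. n3.depth = true  [true]
3. n4.fin = 4  [terminal]
4. n5.fin = 21  [terminal]
5. n3.acc = -2  [a₀.fin + a₁.fin - 27]
6. n3.fin = 10  [a₁.fin - 11]
7. n3.cnt = 11  [a₀.fin + a₁.fin - 14]
8. n6.depth = false  [A₀.cnt > 11]
9. n7.acc = false  [terminal]
10. n9.live = true  [terminal]
11. n10.fin = 10  [terminal]
12. n8.hot = "rv"  ["rv"]
13. n8.cnt = 6  [6]
14. n11.live = false  [terminal]
15. n6.acc = -9  [S.cnt - 15]
16. n6.fin = -7  [S.cnt * 2 - 19]
17. n6.cnt = 2  [S.cnt - 4]
18. n2.hot = "yx"  ["yx"]
19. n2.cnt = 16  [A₁.acc * -2 - 2]
20. n12.key = "wyx"  ["w" ++ S₁.hot]
21. n13.key = "wyxz"  [B₀.key ++ "z"]
22. n14.ok = 18  [len(B.key) + 14]
23. n15.fin = 3  [terminal]
24. n16.live = true  [terminal]
25. n17.acc = true  [terminal]
26. n14.key = -9  [a.fin - 12]
27. n13.sig = false  [C.key > -9]
28. n13.idx = 24  [len(B.key) + 20]
29. n13.mk = 8  [C.key + 17]
30. n12.sig = false  [false]
31. n12.idx = -1  [B₁.idx + B₁.mk - 33]
32. n12.mk = 16  [16]
33. n0.hot = "vr"  ["vr"]
34. n0.cnt = 21  [a.fin - 8]

18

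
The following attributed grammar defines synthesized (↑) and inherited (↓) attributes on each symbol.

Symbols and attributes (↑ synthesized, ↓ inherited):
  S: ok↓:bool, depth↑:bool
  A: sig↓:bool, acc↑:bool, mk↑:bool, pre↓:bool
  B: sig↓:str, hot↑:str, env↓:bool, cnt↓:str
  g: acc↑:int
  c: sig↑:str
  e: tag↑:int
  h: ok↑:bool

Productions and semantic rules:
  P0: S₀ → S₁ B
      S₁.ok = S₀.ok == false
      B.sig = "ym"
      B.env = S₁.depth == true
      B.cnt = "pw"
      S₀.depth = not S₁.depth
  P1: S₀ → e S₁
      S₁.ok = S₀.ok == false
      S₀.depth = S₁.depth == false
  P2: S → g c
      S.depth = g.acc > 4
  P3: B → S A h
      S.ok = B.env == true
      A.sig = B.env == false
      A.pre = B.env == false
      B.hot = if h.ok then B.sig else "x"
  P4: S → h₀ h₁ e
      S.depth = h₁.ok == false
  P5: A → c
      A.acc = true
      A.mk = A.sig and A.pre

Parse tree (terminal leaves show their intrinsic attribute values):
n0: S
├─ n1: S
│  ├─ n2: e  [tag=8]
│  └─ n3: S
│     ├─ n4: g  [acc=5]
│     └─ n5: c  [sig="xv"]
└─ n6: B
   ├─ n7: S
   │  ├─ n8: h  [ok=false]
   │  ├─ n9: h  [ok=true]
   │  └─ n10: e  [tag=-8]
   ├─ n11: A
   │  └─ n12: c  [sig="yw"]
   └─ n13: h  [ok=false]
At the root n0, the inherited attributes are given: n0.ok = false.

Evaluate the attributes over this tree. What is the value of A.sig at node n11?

true

1. n0.ok = false  [given at root]
2. n1.ok = true  [S₀.ok == false]
3. n2.tag = 8  [terminal]
4. n3.ok = false  [S₀.ok == false]
5. n4.acc = 5  [terminal]
6. n5.sig = "xv"  [terminal]
7. n3.depth = true  [g.acc > 4]
8. n1.depth = false  [S₁.depth == false]
9. n6.sig = "ym"  ["ym"]
10. n6.env = false  [S₁.depth == true]
11. n6.cnt = "pw"  ["pw"]
12. n7.ok = false  [B.env == true]
13. n8.ok = false  [terminal]
14. n9.ok = true  [terminal]
15. n10.tag = -8  [terminal]
16. n7.depth = false  [h₁.ok == false]
17. n11.sig = true  [B.env == false]
18. n11.pre = true  [B.env == false]
19. n12.sig = "yw"  [terminal]
20. n11.acc = true  [true]
21. n11.mk = true  [A.sig and A.pre]
22. n13.ok = false  [terminal]
23. n6.hot = "x"  [if h.ok then B.sig else "x"]
24. n0.depth = true  [not S₁.depth]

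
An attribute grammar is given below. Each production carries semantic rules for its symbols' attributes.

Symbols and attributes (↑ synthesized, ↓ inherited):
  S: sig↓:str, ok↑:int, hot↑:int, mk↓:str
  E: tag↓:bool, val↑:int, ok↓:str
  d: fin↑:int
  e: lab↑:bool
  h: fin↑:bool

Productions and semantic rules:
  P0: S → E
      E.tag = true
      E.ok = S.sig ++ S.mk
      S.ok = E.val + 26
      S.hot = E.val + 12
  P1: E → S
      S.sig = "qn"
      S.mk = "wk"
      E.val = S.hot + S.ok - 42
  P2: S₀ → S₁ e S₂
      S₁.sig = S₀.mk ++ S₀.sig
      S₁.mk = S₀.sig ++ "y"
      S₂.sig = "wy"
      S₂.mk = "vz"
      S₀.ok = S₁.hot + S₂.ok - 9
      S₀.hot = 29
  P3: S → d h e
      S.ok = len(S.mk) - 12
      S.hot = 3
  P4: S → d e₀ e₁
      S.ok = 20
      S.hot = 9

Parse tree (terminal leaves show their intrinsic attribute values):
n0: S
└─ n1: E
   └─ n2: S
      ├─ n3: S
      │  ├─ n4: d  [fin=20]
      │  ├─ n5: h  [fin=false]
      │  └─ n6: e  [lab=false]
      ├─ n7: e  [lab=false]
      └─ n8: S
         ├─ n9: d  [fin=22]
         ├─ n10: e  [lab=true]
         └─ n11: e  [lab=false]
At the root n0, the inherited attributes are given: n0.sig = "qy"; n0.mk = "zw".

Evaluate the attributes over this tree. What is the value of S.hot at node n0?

1. n0.sig = "qy"  [given at root]
2. n0.mk = "zw"  [given at root]
3. n1.tag = true  [true]
4. n1.ok = "qyzw"  [S.sig ++ S.mk]
5. n2.sig = "qn"  ["qn"]
6. n2.mk = "wk"  ["wk"]
7. n3.sig = "wkqn"  [S₀.mk ++ S₀.sig]
8. n3.mk = "qny"  [S₀.sig ++ "y"]
9. n4.fin = 20  [terminal]
10. n5.fin = false  [terminal]
11. n6.lab = false  [terminal]
12. n3.ok = -9  [len(S.mk) - 12]
13. n3.hot = 3  [3]
14. n7.lab = false  [terminal]
15. n8.sig = "wy"  ["wy"]
16. n8.mk = "vz"  ["vz"]
17. n9.fin = 22  [terminal]
18. n10.lab = true  [terminal]
19. n11.lab = false  [terminal]
20. n8.ok = 20  [20]
21. n8.hot = 9  [9]
22. n2.ok = 14  [S₁.hot + S₂.ok - 9]
23. n2.hot = 29  [29]
24. n1.val = 1  [S.hot + S.ok - 42]
25. n0.ok = 27  [E.val + 26]
26. n0.hot = 13  [E.val + 12]

13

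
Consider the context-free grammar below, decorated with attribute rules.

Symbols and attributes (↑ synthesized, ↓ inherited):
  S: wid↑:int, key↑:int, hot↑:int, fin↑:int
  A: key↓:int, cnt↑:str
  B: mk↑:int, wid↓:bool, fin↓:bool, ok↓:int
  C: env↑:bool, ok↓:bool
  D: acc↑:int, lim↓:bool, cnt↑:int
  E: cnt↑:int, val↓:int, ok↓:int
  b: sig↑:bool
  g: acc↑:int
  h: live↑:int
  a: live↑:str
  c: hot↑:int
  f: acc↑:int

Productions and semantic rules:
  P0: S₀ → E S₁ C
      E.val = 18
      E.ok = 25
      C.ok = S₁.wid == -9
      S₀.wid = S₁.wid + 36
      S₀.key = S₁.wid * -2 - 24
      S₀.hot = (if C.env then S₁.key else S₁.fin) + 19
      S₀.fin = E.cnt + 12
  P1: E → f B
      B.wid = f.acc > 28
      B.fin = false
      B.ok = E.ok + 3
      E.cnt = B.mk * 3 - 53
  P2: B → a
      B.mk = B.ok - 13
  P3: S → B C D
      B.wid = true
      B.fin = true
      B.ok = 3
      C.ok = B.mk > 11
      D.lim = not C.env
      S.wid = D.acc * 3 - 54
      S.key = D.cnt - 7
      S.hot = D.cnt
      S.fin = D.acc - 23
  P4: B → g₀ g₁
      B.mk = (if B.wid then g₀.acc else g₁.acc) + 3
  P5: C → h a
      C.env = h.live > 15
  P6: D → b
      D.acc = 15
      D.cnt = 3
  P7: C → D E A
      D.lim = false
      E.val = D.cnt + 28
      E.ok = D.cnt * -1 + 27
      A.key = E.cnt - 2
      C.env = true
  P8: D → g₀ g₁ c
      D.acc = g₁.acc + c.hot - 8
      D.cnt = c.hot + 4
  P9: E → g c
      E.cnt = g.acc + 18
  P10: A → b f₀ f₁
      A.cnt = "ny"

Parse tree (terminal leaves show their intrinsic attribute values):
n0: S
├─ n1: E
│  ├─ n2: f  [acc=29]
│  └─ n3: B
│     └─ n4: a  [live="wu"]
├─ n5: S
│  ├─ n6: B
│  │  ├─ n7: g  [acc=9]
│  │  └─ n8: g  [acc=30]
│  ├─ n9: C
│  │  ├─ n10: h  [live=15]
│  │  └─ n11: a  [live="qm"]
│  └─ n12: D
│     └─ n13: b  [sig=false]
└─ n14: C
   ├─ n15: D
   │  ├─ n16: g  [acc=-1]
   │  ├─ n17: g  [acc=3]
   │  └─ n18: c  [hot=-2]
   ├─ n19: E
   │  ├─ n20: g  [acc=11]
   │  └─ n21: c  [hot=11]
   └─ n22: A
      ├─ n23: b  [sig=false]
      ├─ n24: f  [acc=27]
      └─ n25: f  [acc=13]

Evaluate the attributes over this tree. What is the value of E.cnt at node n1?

1. n1.val = 18  [18]
2. n1.ok = 25  [25]
3. n2.acc = 29  [terminal]
4. n3.wid = true  [f.acc > 28]
5. n3.fin = false  [false]
6. n3.ok = 28  [E.ok + 3]
7. n4.live = "wu"  [terminal]
8. n3.mk = 15  [B.ok - 13]
9. n1.cnt = -8  [B.mk * 3 - 53]
10. n6.wid = true  [true]
11. n6.fin = true  [true]
12. n6.ok = 3  [3]
13. n7.acc = 9  [terminal]
14. n8.acc = 30  [terminal]
15. n6.mk = 12  [(if B.wid then g₀.acc else g₁.acc) + 3]
16. n9.ok = true  [B.mk > 11]
17. n10.live = 15  [terminal]
18. n11.live = "qm"  [terminal]
19. n9.env = false  [h.live > 15]
20. n12.lim = true  [not C.env]
21. n13.sig = false  [terminal]
22. n12.acc = 15  [15]
23. n12.cnt = 3  [3]
24. n5.wid = -9  [D.acc * 3 - 54]
25. n5.key = -4  [D.cnt - 7]
26. n5.hot = 3  [D.cnt]
27. n5.fin = -8  [D.acc - 23]
28. n14.ok = true  [S₁.wid == -9]
29. n15.lim = false  [false]
30. n16.acc = -1  [terminal]
31. n17.acc = 3  [terminal]
32. n18.hot = -2  [terminal]
33. n15.acc = -7  [g₁.acc + c.hot - 8]
34. n15.cnt = 2  [c.hot + 4]
35. n19.val = 30  [D.cnt + 28]
36. n19.ok = 25  [D.cnt * -1 + 27]
37. n20.acc = 11  [terminal]
38. n21.hot = 11  [terminal]
39. n19.cnt = 29  [g.acc + 18]
40. n22.key = 27  [E.cnt - 2]
41. n23.sig = false  [terminal]
42. n24.acc = 27  [terminal]
43. n25.acc = 13  [terminal]
44. n22.cnt = "ny"  ["ny"]
45. n14.env = true  [true]
46. n0.wid = 27  [S₁.wid + 36]
47. n0.key = -6  [S₁.wid * -2 - 24]
48. n0.hot = 15  [(if C.env then S₁.key else S₁.fin) + 19]
49. n0.fin = 4  [E.cnt + 12]

-8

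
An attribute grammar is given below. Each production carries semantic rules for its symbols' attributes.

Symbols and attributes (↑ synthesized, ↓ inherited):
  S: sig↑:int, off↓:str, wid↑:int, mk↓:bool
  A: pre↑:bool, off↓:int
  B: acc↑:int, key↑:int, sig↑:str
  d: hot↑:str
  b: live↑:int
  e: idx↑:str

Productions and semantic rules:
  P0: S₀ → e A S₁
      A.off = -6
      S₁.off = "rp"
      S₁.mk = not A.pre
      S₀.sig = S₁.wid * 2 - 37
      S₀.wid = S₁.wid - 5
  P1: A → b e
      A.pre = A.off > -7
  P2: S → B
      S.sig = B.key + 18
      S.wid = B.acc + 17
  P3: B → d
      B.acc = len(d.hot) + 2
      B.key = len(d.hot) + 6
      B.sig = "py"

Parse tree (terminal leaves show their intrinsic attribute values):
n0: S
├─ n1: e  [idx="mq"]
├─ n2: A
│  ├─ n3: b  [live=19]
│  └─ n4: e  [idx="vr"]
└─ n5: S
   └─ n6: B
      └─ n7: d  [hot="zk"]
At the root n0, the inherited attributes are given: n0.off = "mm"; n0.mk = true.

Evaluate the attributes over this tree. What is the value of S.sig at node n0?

5

1. n0.off = "mm"  [given at root]
2. n0.mk = true  [given at root]
3. n1.idx = "mq"  [terminal]
4. n2.off = -6  [-6]
5. n3.live = 19  [terminal]
6. n4.idx = "vr"  [terminal]
7. n2.pre = true  [A.off > -7]
8. n5.off = "rp"  ["rp"]
9. n5.mk = false  [not A.pre]
10. n7.hot = "zk"  [terminal]
11. n6.acc = 4  [len(d.hot) + 2]
12. n6.key = 8  [len(d.hot) + 6]
13. n6.sig = "py"  ["py"]
14. n5.sig = 26  [B.key + 18]
15. n5.wid = 21  [B.acc + 17]
16. n0.sig = 5  [S₁.wid * 2 - 37]
17. n0.wid = 16  [S₁.wid - 5]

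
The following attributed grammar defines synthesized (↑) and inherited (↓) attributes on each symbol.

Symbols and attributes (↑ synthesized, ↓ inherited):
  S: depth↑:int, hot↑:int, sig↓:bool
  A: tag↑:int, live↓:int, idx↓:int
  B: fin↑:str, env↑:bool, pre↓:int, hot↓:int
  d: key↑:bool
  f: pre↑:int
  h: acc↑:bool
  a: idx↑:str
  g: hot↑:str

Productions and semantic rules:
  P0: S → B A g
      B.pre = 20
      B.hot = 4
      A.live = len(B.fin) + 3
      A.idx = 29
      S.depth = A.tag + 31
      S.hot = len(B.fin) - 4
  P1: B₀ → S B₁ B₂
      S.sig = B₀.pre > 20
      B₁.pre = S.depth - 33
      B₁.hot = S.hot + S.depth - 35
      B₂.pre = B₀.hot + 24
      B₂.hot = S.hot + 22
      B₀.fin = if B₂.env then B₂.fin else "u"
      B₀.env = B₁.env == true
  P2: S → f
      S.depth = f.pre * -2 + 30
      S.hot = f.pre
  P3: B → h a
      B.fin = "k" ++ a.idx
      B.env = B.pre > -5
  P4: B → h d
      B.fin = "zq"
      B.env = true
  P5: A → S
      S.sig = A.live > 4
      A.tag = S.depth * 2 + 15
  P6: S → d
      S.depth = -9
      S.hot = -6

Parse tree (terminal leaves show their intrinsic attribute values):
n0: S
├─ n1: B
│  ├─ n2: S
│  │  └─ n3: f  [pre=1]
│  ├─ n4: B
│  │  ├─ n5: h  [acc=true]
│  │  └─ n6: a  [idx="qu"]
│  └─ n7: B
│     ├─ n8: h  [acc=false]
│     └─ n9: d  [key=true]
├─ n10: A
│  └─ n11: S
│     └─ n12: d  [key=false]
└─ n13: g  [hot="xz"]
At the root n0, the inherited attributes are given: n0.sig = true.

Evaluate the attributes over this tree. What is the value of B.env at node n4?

1. n0.sig = true  [given at root]
2. n1.pre = 20  [20]
3. n1.hot = 4  [4]
4. n2.sig = false  [B₀.pre > 20]
5. n3.pre = 1  [terminal]
6. n2.depth = 28  [f.pre * -2 + 30]
7. n2.hot = 1  [f.pre]
8. n4.pre = -5  [S.depth - 33]
9. n4.hot = -6  [S.hot + S.depth - 35]
10. n5.acc = true  [terminal]
11. n6.idx = "qu"  [terminal]
12. n4.fin = "kqu"  ["k" ++ a.idx]
13. n4.env = false  [B.pre > -5]
14. n7.pre = 28  [B₀.hot + 24]
15. n7.hot = 23  [S.hot + 22]
16. n8.acc = false  [terminal]
17. n9.key = true  [terminal]
18. n7.fin = "zq"  ["zq"]
19. n7.env = true  [true]
20. n1.fin = "zq"  [if B₂.env then B₂.fin else "u"]
21. n1.env = false  [B₁.env == true]
22. n10.live = 5  [len(B.fin) + 3]
23. n10.idx = 29  [29]
24. n11.sig = true  [A.live > 4]
25. n12.key = false  [terminal]
26. n11.depth = -9  [-9]
27. n11.hot = -6  [-6]
28. n10.tag = -3  [S.depth * 2 + 15]
29. n13.hot = "xz"  [terminal]
30. n0.depth = 28  [A.tag + 31]
31. n0.hot = -2  [len(B.fin) - 4]

false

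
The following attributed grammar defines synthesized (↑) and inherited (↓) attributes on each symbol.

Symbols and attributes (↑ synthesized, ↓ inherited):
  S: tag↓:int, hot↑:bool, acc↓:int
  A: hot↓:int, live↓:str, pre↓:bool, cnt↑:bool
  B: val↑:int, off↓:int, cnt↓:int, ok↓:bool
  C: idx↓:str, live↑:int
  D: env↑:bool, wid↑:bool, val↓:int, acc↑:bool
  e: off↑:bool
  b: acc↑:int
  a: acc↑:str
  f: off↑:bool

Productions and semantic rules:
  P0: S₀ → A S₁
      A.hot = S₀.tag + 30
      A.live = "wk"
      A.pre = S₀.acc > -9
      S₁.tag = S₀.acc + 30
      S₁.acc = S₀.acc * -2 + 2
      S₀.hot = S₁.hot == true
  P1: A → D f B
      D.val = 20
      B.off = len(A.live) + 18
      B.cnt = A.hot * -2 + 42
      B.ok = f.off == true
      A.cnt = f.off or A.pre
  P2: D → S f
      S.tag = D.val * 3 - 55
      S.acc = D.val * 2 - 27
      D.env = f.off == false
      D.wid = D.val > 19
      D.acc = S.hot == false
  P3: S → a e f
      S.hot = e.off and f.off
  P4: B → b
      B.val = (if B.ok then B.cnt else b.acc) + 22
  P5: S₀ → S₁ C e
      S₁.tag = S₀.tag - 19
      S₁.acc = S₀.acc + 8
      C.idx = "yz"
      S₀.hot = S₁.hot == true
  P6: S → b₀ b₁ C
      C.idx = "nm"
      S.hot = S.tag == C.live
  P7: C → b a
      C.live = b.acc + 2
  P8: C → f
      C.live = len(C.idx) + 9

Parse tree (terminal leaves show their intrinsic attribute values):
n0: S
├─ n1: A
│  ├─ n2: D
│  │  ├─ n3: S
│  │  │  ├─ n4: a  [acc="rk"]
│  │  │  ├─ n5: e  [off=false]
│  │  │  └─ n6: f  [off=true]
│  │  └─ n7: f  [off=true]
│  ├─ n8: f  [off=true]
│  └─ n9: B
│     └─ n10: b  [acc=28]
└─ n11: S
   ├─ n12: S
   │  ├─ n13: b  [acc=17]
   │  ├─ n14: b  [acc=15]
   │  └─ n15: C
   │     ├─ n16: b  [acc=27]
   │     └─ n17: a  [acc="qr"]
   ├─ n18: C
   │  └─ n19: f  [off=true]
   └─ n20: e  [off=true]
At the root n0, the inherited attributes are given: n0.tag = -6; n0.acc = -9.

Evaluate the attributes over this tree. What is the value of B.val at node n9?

16

1. n0.tag = -6  [given at root]
2. n0.acc = -9  [given at root]
3. n1.hot = 24  [S₀.tag + 30]
4. n1.live = "wk"  ["wk"]
5. n1.pre = false  [S₀.acc > -9]
6. n2.val = 20  [20]
7. n3.tag = 5  [D.val * 3 - 55]
8. n3.acc = 13  [D.val * 2 - 27]
9. n4.acc = "rk"  [terminal]
10. n5.off = false  [terminal]
11. n6.off = true  [terminal]
12. n3.hot = false  [e.off and f.off]
13. n7.off = true  [terminal]
14. n2.env = false  [f.off == false]
15. n2.wid = true  [D.val > 19]
16. n2.acc = true  [S.hot == false]
17. n8.off = true  [terminal]
18. n9.off = 20  [len(A.live) + 18]
19. n9.cnt = -6  [A.hot * -2 + 42]
20. n9.ok = true  [f.off == true]
21. n10.acc = 28  [terminal]
22. n9.val = 16  [(if B.ok then B.cnt else b.acc) + 22]
23. n1.cnt = true  [f.off or A.pre]
24. n11.tag = 21  [S₀.acc + 30]
25. n11.acc = 20  [S₀.acc * -2 + 2]
26. n12.tag = 2  [S₀.tag - 19]
27. n12.acc = 28  [S₀.acc + 8]
28. n13.acc = 17  [terminal]
29. n14.acc = 15  [terminal]
30. n15.idx = "nm"  ["nm"]
31. n16.acc = 27  [terminal]
32. n17.acc = "qr"  [terminal]
33. n15.live = 29  [b.acc + 2]
34. n12.hot = false  [S.tag == C.live]
35. n18.idx = "yz"  ["yz"]
36. n19.off = true  [terminal]
37. n18.live = 11  [len(C.idx) + 9]
38. n20.off = true  [terminal]
39. n11.hot = false  [S₁.hot == true]
40. n0.hot = false  [S₁.hot == true]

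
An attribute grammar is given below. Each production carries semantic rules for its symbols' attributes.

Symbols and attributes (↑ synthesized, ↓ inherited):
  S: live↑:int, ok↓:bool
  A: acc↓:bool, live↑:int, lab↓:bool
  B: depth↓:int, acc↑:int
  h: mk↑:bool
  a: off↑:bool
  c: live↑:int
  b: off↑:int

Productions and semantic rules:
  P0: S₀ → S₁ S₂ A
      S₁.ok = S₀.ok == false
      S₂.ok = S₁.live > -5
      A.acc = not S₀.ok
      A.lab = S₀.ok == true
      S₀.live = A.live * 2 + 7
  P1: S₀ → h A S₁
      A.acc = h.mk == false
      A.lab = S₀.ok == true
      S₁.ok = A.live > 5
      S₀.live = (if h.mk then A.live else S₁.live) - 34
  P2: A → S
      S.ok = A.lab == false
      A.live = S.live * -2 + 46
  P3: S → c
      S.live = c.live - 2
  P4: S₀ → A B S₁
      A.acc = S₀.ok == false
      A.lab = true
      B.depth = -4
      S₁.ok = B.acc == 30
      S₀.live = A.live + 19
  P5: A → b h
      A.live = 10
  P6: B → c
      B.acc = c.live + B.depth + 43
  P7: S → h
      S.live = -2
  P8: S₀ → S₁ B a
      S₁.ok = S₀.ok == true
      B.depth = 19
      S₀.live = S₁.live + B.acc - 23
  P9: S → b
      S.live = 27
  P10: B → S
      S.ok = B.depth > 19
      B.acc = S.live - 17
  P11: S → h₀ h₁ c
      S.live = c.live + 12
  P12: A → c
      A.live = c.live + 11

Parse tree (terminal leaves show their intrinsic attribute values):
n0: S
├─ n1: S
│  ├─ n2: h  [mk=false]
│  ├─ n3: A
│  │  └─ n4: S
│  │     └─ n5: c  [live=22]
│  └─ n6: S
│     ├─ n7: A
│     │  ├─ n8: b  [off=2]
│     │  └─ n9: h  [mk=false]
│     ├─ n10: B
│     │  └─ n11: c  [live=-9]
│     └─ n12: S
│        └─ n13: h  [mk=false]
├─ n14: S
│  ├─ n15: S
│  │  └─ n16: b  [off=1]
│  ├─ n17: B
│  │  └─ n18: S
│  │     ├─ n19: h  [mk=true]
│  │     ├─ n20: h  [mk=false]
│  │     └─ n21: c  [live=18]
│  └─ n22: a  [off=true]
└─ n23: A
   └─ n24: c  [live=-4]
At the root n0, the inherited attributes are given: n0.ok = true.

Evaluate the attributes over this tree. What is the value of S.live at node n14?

17

1. n0.ok = true  [given at root]
2. n1.ok = false  [S₀.ok == false]
3. n2.mk = false  [terminal]
4. n3.acc = true  [h.mk == false]
5. n3.lab = false  [S₀.ok == true]
6. n4.ok = true  [A.lab == false]
7. n5.live = 22  [terminal]
8. n4.live = 20  [c.live - 2]
9. n3.live = 6  [S.live * -2 + 46]
10. n6.ok = true  [A.live > 5]
11. n7.acc = false  [S₀.ok == false]
12. n7.lab = true  [true]
13. n8.off = 2  [terminal]
14. n9.mk = false  [terminal]
15. n7.live = 10  [10]
16. n10.depth = -4  [-4]
17. n11.live = -9  [terminal]
18. n10.acc = 30  [c.live + B.depth + 43]
19. n12.ok = true  [B.acc == 30]
20. n13.mk = false  [terminal]
21. n12.live = -2  [-2]
22. n6.live = 29  [A.live + 19]
23. n1.live = -5  [(if h.mk then A.live else S₁.live) - 34]
24. n14.ok = false  [S₁.live > -5]
25. n15.ok = false  [S₀.ok == true]
26. n16.off = 1  [terminal]
27. n15.live = 27  [27]
28. n17.depth = 19  [19]
29. n18.ok = false  [B.depth > 19]
30. n19.mk = true  [terminal]
31. n20.mk = false  [terminal]
32. n21.live = 18  [terminal]
33. n18.live = 30  [c.live + 12]
34. n17.acc = 13  [S.live - 17]
35. n22.off = true  [terminal]
36. n14.live = 17  [S₁.live + B.acc - 23]
37. n23.acc = false  [not S₀.ok]
38. n23.lab = true  [S₀.ok == true]
39. n24.live = -4  [terminal]
40. n23.live = 7  [c.live + 11]
41. n0.live = 21  [A.live * 2 + 7]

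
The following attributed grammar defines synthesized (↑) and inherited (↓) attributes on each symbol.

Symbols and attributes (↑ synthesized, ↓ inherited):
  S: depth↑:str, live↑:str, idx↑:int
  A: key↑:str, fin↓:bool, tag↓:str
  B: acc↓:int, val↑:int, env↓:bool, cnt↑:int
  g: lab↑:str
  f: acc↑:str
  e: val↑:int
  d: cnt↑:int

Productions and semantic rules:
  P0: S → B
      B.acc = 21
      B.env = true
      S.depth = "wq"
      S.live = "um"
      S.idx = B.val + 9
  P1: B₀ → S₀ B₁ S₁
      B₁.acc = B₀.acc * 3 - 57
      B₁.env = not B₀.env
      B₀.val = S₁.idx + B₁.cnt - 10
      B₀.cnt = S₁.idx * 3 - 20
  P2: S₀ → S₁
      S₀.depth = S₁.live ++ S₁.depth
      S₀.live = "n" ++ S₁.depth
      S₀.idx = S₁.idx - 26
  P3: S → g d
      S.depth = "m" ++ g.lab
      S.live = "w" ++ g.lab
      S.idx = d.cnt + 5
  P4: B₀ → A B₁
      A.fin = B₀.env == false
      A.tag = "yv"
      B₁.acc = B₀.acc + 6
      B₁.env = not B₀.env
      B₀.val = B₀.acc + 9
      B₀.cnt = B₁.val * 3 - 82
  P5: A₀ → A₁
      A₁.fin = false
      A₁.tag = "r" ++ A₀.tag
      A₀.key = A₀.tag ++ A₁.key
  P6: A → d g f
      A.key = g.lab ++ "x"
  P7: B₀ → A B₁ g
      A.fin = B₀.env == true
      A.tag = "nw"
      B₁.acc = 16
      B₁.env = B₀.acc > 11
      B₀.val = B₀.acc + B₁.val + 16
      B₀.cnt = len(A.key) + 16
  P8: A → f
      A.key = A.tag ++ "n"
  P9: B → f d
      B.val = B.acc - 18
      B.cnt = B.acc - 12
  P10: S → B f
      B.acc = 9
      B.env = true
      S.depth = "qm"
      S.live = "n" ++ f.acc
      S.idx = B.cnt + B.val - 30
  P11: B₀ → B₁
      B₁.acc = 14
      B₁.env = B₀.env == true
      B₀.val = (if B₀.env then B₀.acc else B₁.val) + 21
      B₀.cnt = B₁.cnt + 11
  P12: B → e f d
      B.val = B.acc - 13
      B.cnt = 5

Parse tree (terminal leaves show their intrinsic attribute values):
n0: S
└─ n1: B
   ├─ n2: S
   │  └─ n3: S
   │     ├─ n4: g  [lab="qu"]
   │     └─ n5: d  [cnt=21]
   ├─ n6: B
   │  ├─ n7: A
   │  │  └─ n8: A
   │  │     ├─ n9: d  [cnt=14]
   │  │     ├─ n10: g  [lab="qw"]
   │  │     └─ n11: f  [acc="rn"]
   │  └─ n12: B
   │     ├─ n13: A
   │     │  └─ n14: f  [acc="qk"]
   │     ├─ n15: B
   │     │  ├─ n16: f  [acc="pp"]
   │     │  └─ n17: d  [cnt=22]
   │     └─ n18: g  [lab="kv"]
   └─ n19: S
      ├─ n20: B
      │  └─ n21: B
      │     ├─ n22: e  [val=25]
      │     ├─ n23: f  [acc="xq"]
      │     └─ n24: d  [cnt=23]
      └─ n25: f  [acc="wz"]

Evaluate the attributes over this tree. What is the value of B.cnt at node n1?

28

1. n1.acc = 21  [21]
2. n1.env = true  [true]
3. n4.lab = "qu"  [terminal]
4. n5.cnt = 21  [terminal]
5. n3.depth = "mqu"  ["m" ++ g.lab]
6. n3.live = "wqu"  ["w" ++ g.lab]
7. n3.idx = 26  [d.cnt + 5]
8. n2.depth = "wqumqu"  [S₁.live ++ S₁.depth]
9. n2.live = "nmqu"  ["n" ++ S₁.depth]
10. n2.idx = 0  [S₁.idx - 26]
11. n6.acc = 6  [B₀.acc * 3 - 57]
12. n6.env = false  [not B₀.env]
13. n7.fin = true  [B₀.env == false]
14. n7.tag = "yv"  ["yv"]
15. n8.fin = false  [false]
16. n8.tag = "ryv"  ["r" ++ A₀.tag]
17. n9.cnt = 14  [terminal]
18. n10.lab = "qw"  [terminal]
19. n11.acc = "rn"  [terminal]
20. n8.key = "qwx"  [g.lab ++ "x"]
21. n7.key = "yvqwx"  [A₀.tag ++ A₁.key]
22. n12.acc = 12  [B₀.acc + 6]
23. n12.env = true  [not B₀.env]
24. n13.fin = true  [B₀.env == true]
25. n13.tag = "nw"  ["nw"]
26. n14.acc = "qk"  [terminal]
27. n13.key = "nwn"  [A.tag ++ "n"]
28. n15.acc = 16  [16]
29. n15.env = true  [B₀.acc > 11]
30. n16.acc = "pp"  [terminal]
31. n17.cnt = 22  [terminal]
32. n15.val = -2  [B.acc - 18]
33. n15.cnt = 4  [B.acc - 12]
34. n18.lab = "kv"  [terminal]
35. n12.val = 26  [B₀.acc + B₁.val + 16]
36. n12.cnt = 19  [len(A.key) + 16]
37. n6.val = 15  [B₀.acc + 9]
38. n6.cnt = -4  [B₁.val * 3 - 82]
39. n20.acc = 9  [9]
40. n20.env = true  [true]
41. n21.acc = 14  [14]
42. n21.env = true  [B₀.env == true]
43. n22.val = 25  [terminal]
44. n23.acc = "xq"  [terminal]
45. n24.cnt = 23  [terminal]
46. n21.val = 1  [B.acc - 13]
47. n21.cnt = 5  [5]
48. n20.val = 30  [(if B₀.env then B₀.acc else B₁.val) + 21]
49. n20.cnt = 16  [B₁.cnt + 11]
50. n25.acc = "wz"  [terminal]
51. n19.depth = "qm"  ["qm"]
52. n19.live = "nwz"  ["n" ++ f.acc]
53. n19.idx = 16  [B.cnt + B.val - 30]
54. n1.val = 2  [S₁.idx + B₁.cnt - 10]
55. n1.cnt = 28  [S₁.idx * 3 - 20]
56. n0.depth = "wq"  ["wq"]
57. n0.live = "um"  ["um"]
58. n0.idx = 11  [B.val + 9]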